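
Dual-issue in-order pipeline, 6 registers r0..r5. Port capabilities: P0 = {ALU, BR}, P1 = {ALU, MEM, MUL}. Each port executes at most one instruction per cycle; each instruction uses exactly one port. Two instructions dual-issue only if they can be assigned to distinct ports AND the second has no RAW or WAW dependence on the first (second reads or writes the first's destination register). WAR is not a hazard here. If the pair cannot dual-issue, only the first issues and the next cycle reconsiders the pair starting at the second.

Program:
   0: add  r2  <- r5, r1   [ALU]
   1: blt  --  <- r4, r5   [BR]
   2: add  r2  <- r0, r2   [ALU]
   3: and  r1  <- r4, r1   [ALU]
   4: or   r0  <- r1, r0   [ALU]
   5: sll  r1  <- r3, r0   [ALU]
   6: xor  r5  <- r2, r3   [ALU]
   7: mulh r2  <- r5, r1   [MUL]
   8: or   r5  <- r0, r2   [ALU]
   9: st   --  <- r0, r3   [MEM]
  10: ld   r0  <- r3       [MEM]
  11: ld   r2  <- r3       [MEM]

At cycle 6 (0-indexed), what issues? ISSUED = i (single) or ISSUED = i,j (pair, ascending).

  cy0 -> i0/i1 (add;blt) dual
  cy1 -> i2/i3 (add;and) dual
  cy2 -> i4 (or) RAW r0
  cy3 -> i5/i6 (sll;xor) dual
  cy4 -> i7 (mulh) RAW r2
  cy5 -> i8/i9 (or;st) dual
  cy6 -> i10 (ld) no-port MEM/MEM
  cy7 -> i11 (ld) tail

ISSUED = 10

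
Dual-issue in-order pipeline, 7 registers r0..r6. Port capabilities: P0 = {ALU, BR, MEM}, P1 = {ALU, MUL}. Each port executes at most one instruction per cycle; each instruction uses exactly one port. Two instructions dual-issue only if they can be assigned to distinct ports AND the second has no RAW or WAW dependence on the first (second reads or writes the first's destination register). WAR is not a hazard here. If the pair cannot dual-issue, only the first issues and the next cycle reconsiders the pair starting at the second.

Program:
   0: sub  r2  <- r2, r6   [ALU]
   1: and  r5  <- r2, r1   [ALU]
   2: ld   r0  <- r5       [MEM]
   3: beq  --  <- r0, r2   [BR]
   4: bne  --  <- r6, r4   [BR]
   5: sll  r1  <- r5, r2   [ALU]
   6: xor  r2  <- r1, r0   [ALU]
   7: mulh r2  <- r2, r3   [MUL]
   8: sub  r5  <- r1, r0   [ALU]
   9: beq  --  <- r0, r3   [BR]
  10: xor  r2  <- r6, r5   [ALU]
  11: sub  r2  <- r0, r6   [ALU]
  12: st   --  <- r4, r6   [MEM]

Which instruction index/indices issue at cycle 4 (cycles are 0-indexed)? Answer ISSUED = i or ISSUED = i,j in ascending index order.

[0] i0  sub  -- RAW r2
[1] i1  and  -- RAW r5
[2] i2  ld  -- no-port MEM/BR
[3] i3  beq  -- no-port BR/BR
[4] i4,i5  bne/sll  -- 2-wide
[5] i6  xor  -- RAW+WAW r2
[6] i7,i8  mulh/sub  -- 2-wide
[7] i9,i10  beq/xor  -- 2-wide
[8] i11,i12  sub/st  -- 2-wide

ISSUED = 4,5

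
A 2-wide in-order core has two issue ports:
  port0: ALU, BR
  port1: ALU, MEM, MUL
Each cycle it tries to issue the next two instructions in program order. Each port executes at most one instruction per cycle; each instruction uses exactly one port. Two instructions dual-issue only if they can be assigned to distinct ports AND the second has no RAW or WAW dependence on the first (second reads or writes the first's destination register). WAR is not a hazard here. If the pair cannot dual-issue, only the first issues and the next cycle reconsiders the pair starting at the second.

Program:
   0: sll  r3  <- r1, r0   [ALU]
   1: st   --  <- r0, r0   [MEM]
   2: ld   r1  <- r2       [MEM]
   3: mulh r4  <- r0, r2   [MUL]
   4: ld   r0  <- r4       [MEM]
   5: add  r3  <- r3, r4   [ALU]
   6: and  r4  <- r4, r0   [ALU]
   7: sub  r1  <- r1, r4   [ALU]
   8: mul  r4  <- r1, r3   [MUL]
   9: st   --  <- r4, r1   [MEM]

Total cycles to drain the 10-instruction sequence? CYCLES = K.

CYCLES = 8

c0: i0&i1 sll;st  pair
c1: i2 ld  no-port MEM/MUL
c2: i3 mulh  no-port MUL/MEM
c3: i4&i5 ld;add  pair
c4: i6 and  RAW r4
c5: i7 sub  RAW r1
c6: i8 mul  no-port MUL/MEM
c7: i9 st  tail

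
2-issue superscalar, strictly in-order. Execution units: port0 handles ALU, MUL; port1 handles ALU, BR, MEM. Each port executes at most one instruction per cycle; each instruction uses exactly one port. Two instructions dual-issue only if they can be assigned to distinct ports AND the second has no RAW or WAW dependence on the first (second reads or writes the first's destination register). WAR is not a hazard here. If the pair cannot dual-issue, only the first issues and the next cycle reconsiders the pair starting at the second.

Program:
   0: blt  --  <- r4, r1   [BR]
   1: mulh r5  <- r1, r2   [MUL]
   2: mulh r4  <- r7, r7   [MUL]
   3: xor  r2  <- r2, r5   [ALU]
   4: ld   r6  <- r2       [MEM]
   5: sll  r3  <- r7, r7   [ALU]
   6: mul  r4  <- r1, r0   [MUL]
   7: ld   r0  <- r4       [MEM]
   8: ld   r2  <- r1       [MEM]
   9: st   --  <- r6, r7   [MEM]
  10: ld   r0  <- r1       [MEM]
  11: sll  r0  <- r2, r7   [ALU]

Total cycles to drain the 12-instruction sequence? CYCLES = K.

c0: i0,i1 blt.BR/mulh.MUL  dual
c1: i2,i3 mulh.MUL/xor.ALU  dual
c2: i4,i5 ld.MEM/sll.ALU  dual
c3: i6 mul.MUL  RAW r4
c4: i7 ld.MEM  no-port MEM/MEM
c5: i8 ld.MEM  no-port MEM/MEM
c6: i9 st.MEM  no-port MEM/MEM
c7: i10 ld.MEM  WAW r0
c8: i11 sll.ALU  tail

CYCLES = 9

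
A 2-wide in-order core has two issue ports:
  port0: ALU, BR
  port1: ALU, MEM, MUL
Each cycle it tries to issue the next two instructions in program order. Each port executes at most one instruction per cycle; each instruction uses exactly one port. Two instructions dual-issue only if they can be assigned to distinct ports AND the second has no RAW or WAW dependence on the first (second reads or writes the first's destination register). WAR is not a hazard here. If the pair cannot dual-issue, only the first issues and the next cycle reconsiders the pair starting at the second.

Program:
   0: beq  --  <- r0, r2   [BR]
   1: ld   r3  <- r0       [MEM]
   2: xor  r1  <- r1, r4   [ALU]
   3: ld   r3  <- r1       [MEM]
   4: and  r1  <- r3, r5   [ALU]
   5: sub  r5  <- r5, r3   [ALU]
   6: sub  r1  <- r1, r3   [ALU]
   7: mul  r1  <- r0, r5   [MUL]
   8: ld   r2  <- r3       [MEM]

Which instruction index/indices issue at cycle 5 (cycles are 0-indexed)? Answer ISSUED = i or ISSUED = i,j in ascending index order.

ISSUED = 7

  cy0 -> i0/i1 (beq.BR ld.MEM) dual
  cy1 -> i2 (xor.ALU) RAW r1
  cy2 -> i3 (ld.MEM) RAW r3
  cy3 -> i4/i5 (and.ALU sub.ALU) dual
  cy4 -> i6 (sub.ALU) WAW r1
  cy5 -> i7 (mul.MUL) no-port MUL/MEM
  cy6 -> i8 (ld.MEM) tail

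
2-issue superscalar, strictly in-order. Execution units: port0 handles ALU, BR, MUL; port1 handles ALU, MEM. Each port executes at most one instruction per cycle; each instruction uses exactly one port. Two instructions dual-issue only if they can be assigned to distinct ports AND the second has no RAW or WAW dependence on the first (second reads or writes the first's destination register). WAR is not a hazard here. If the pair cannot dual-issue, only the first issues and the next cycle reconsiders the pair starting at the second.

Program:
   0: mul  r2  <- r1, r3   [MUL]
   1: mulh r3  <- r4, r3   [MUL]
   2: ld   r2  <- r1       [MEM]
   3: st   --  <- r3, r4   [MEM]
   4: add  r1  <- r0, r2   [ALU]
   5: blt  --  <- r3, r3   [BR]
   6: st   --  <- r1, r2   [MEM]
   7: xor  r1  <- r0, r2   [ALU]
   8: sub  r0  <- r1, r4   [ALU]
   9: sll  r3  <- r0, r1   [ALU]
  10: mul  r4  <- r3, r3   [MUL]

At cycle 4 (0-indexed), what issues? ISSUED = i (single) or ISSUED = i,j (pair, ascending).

ISSUED = 7

c0: i0 mul.MUL  no-port MUL/MUL
c1: i1/i2 mulh.MUL ld.MEM  pair
c2: i3/i4 st.MEM add.ALU  pair
c3: i5/i6 blt.BR st.MEM  pair
c4: i7 xor.ALU  RAW r1
c5: i8 sub.ALU  RAW r0
c6: i9 sll.ALU  RAW r3
c7: i10 mul.MUL  tail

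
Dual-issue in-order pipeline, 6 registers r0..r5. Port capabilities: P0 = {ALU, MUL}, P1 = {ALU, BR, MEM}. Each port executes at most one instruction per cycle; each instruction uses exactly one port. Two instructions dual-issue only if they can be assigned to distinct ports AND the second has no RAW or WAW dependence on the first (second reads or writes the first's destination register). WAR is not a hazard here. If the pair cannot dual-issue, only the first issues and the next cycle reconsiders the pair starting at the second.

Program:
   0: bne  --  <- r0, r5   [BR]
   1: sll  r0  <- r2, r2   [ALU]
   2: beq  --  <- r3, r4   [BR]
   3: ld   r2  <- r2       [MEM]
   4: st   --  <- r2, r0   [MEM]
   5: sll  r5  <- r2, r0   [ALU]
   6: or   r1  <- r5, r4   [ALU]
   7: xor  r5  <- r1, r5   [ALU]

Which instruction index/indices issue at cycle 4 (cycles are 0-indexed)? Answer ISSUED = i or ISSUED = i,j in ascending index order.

ISSUED = 6

t=0 i0/i1:bne+sll ; pair
t=1 i2:beq ; no-port BR/MEM
t=2 i3:ld ; no-port MEM/MEM
t=3 i4/i5:st+sll ; pair
t=4 i6:or ; RAW r1
t=5 i7:xor ; tail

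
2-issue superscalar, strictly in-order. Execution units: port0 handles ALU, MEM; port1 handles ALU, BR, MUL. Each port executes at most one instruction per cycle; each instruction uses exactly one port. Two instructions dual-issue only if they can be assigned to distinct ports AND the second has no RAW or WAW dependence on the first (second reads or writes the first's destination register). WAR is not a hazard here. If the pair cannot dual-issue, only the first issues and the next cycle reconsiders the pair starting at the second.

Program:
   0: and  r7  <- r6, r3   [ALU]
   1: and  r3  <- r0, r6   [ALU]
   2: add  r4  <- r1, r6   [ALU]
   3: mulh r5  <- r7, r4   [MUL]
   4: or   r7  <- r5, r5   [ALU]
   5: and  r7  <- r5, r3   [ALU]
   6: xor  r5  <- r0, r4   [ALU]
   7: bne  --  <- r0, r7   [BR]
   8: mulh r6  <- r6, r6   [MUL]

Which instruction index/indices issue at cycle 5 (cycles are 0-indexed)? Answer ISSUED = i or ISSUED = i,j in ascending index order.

c0: i0/i1 and+and  2-wide
c1: i2 add  RAW r4
c2: i3 mulh  RAW r5
c3: i4 or  WAW r7
c4: i5/i6 and+xor  2-wide
c5: i7 bne  no-port BR/MUL
c6: i8 mulh  tail

ISSUED = 7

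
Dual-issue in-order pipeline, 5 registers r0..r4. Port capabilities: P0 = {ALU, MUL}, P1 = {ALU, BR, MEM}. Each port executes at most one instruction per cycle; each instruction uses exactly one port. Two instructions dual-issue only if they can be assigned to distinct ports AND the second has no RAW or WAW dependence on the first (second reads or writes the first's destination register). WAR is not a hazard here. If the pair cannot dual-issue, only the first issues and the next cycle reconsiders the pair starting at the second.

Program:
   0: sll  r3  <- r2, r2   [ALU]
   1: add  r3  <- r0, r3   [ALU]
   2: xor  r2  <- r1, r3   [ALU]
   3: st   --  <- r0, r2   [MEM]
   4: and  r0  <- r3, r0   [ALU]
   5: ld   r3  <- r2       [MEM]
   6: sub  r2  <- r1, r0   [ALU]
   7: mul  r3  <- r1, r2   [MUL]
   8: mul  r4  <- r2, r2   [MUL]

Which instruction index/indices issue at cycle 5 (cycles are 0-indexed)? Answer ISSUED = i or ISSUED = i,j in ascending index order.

[0] i0  sll  -- RAW+WAW r3
[1] i1  add  -- RAW r3
[2] i2  xor  -- RAW r2
[3] i3&i4  st/and  -- 2-wide
[4] i5&i6  ld/sub  -- 2-wide
[5] i7  mul  -- no-port MUL/MUL
[6] i8  mul  -- tail

ISSUED = 7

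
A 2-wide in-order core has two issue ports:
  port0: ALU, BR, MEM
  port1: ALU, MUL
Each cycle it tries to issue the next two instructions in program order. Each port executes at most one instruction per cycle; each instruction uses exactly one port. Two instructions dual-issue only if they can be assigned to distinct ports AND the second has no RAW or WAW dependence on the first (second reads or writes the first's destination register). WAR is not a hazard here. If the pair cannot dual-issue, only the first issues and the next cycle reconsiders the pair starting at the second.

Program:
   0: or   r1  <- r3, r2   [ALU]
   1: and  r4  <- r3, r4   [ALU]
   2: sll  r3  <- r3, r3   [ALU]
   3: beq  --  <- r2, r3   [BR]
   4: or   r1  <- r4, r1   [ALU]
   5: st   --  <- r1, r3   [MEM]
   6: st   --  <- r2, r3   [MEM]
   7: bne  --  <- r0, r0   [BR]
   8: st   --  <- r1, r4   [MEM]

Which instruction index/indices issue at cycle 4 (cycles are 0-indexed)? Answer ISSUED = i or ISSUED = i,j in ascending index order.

ISSUED = 6

[0] i0&i1  or.ALU;and.ALU  -- pair
[1] i2  sll.ALU  -- RAW r3
[2] i3&i4  beq.BR;or.ALU  -- pair
[3] i5  st.MEM  -- no-port MEM/MEM
[4] i6  st.MEM  -- no-port MEM/BR
[5] i7  bne.BR  -- no-port BR/MEM
[6] i8  st.MEM  -- tail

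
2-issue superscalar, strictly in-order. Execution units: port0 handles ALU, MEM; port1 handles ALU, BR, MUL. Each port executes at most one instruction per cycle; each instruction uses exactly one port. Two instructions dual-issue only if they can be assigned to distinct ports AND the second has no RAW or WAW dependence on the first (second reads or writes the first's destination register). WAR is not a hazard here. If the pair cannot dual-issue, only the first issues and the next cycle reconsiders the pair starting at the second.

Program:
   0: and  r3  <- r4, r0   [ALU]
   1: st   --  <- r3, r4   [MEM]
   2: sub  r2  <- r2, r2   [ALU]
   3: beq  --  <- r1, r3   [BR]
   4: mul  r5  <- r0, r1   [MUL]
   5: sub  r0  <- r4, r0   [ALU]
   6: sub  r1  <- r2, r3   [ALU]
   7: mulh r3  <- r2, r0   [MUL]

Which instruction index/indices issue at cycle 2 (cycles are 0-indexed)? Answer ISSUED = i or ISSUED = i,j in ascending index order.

ISSUED = 3

c0: i0 and.ALU  RAW r3
c1: i1&i2 st.MEM;sub.ALU  2-wide
c2: i3 beq.BR  no-port BR/MUL
c3: i4&i5 mul.MUL;sub.ALU  2-wide
c4: i6&i7 sub.ALU;mulh.MUL  2-wide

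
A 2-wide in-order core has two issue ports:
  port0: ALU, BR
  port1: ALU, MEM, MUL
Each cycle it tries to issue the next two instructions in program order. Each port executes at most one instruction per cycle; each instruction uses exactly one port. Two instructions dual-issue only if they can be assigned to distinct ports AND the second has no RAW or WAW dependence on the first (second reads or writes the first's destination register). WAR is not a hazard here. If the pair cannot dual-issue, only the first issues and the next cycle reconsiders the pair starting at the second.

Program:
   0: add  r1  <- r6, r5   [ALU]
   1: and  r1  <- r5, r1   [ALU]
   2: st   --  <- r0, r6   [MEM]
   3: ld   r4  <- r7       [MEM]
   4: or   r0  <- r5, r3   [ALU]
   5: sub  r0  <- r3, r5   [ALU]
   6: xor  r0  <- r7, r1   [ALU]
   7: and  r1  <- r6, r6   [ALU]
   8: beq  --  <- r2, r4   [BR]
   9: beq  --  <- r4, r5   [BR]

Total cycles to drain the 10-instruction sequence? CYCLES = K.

CYCLES = 7

[0] i0  add.ALU  -- RAW+WAW r1
[1] i1,i2  and.ALU/st.MEM  -- pair
[2] i3,i4  ld.MEM/or.ALU  -- pair
[3] i5  sub.ALU  -- WAW r0
[4] i6,i7  xor.ALU/and.ALU  -- pair
[5] i8  beq.BR  -- no-port BR/BR
[6] i9  beq.BR  -- tail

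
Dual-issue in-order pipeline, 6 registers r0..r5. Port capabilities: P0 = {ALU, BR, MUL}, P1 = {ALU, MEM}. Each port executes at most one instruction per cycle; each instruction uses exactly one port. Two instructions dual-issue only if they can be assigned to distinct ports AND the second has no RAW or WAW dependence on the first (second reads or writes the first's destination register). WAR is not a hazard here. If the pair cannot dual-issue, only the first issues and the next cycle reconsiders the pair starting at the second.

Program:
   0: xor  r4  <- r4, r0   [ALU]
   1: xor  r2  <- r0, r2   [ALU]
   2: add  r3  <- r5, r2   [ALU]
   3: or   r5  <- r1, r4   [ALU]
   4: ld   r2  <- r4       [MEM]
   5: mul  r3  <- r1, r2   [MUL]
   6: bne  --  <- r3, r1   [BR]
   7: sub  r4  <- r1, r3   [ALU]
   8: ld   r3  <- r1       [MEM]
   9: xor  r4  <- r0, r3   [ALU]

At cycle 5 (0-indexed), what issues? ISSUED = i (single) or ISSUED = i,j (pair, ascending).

t=0 i0&i1:xor.ALU xor.ALU ; pair
t=1 i2&i3:add.ALU or.ALU ; pair
t=2 i4:ld.MEM ; RAW r2
t=3 i5:mul.MUL ; no-port MUL/BR
t=4 i6&i7:bne.BR sub.ALU ; pair
t=5 i8:ld.MEM ; RAW r3
t=6 i9:xor.ALU ; tail

ISSUED = 8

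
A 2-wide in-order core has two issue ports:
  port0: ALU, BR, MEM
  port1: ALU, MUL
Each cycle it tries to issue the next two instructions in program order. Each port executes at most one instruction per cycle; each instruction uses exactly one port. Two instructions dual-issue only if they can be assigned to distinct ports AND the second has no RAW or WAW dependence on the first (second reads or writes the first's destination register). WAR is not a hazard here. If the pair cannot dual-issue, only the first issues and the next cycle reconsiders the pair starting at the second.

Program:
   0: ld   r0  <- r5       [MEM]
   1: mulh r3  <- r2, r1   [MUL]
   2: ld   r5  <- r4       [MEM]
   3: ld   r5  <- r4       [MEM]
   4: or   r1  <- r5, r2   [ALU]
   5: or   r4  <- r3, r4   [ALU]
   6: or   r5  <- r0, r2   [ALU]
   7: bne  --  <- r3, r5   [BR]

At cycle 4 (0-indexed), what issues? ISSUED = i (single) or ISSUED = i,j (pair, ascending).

c0: i0&i1 ld.MEM+mulh.MUL  dual
c1: i2 ld.MEM  no-port MEM/MEM
c2: i3 ld.MEM  RAW r5
c3: i4&i5 or.ALU+or.ALU  dual
c4: i6 or.ALU  RAW r5
c5: i7 bne.BR  tail

ISSUED = 6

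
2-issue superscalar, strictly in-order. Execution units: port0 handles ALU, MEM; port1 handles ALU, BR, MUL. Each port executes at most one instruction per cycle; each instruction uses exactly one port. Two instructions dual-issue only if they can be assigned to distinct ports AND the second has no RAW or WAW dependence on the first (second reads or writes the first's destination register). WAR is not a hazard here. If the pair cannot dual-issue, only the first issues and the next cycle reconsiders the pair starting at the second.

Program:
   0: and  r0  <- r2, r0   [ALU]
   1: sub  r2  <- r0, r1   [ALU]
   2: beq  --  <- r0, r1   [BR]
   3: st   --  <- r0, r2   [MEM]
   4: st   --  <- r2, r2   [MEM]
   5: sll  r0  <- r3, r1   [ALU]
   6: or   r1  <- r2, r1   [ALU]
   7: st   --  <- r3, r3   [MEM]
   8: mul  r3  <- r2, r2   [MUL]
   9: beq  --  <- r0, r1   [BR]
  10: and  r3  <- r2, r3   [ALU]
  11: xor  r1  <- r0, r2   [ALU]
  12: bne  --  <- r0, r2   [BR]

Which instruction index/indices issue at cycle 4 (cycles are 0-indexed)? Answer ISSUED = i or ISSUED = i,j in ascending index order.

[0] i0  and.ALU  -- RAW r0
[1] i1+i2  sub.ALU;beq.BR  -- dual
[2] i3  st.MEM  -- no-port MEM/MEM
[3] i4+i5  st.MEM;sll.ALU  -- dual
[4] i6+i7  or.ALU;st.MEM  -- dual
[5] i8  mul.MUL  -- no-port MUL/BR
[6] i9+i10  beq.BR;and.ALU  -- dual
[7] i11+i12  xor.ALU;bne.BR  -- dual

ISSUED = 6,7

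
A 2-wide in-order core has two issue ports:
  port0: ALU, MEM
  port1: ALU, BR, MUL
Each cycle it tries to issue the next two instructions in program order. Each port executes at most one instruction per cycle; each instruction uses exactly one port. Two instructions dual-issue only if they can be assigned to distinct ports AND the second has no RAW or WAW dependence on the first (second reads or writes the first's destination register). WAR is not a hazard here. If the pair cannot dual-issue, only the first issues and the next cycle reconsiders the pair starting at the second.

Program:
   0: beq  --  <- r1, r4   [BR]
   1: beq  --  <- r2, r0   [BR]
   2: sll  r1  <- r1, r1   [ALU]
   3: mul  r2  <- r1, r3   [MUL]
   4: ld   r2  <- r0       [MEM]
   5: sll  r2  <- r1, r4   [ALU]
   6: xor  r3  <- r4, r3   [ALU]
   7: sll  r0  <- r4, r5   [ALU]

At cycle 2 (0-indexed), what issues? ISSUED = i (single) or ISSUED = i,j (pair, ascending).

ISSUED = 3

0. beq @i0  | no-port BR/BR
1. beq;sll @i1&i2  | pair
2. mul @i3  | WAW r2
3. ld @i4  | WAW r2
4. sll;xor @i5&i6  | pair
5. sll @i7  | tail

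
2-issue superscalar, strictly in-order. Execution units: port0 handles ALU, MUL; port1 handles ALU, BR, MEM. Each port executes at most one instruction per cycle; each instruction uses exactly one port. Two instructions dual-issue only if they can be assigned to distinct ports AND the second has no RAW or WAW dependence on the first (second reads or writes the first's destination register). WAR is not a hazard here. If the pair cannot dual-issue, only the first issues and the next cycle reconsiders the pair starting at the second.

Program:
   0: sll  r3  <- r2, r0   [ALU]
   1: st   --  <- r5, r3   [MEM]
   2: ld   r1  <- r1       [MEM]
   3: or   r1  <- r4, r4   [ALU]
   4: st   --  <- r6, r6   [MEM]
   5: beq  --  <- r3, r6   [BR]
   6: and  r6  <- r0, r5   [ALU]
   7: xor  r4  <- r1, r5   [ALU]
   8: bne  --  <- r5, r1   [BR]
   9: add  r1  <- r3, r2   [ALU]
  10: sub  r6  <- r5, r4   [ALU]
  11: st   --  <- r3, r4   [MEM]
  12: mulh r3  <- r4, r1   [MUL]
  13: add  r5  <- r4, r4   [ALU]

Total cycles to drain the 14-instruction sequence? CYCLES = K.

  cy0 -> i0 (sll.ALU) RAW r3
  cy1 -> i1 (st.MEM) no-port MEM/MEM
  cy2 -> i2 (ld.MEM) WAW r1
  cy3 -> i3+i4 (or.ALU st.MEM) 2-wide
  cy4 -> i5+i6 (beq.BR and.ALU) 2-wide
  cy5 -> i7+i8 (xor.ALU bne.BR) 2-wide
  cy6 -> i9+i10 (add.ALU sub.ALU) 2-wide
  cy7 -> i11+i12 (st.MEM mulh.MUL) 2-wide
  cy8 -> i13 (add.ALU) tail

CYCLES = 9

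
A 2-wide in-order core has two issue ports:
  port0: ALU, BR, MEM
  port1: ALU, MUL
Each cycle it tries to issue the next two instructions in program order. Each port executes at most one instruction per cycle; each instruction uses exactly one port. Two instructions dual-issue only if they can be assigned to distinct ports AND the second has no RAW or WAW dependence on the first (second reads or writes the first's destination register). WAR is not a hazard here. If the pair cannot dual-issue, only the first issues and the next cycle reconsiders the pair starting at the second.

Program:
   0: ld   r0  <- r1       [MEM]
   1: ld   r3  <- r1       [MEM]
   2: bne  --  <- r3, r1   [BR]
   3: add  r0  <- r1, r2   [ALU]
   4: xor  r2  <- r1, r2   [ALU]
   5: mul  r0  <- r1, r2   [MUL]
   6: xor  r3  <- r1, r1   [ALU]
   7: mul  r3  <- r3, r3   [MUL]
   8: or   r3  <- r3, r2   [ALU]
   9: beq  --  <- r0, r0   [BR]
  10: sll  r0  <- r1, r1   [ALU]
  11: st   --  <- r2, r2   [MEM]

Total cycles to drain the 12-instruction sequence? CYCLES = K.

  cy0 -> i0 (ld) no-port MEM/MEM
  cy1 -> i1 (ld) no-port MEM/BR
  cy2 -> i2&i3 (bne+add) dual
  cy3 -> i4 (xor) RAW r2
  cy4 -> i5&i6 (mul+xor) dual
  cy5 -> i7 (mul) RAW+WAW r3
  cy6 -> i8&i9 (or+beq) dual
  cy7 -> i10&i11 (sll+st) dual

CYCLES = 8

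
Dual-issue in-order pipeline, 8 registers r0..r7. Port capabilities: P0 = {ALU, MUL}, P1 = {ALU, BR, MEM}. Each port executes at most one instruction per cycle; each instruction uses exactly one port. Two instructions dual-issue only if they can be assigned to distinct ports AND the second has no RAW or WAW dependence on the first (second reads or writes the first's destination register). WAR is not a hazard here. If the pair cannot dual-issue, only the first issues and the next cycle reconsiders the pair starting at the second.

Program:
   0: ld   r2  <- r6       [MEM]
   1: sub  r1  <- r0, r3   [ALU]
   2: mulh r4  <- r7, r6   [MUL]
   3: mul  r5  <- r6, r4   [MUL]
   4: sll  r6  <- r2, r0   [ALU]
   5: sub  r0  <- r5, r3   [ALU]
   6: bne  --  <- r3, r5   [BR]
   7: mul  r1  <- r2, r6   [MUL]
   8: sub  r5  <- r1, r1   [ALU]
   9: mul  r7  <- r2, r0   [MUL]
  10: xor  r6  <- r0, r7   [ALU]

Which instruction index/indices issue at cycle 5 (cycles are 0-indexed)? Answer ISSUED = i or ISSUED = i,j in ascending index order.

ISSUED = 8,9

[0] i0&i1  ld.MEM;sub.ALU  -- dual
[1] i2  mulh.MUL  -- no-port MUL/MUL
[2] i3&i4  mul.MUL;sll.ALU  -- dual
[3] i5&i6  sub.ALU;bne.BR  -- dual
[4] i7  mul.MUL  -- RAW r1
[5] i8&i9  sub.ALU;mul.MUL  -- dual
[6] i10  xor.ALU  -- tail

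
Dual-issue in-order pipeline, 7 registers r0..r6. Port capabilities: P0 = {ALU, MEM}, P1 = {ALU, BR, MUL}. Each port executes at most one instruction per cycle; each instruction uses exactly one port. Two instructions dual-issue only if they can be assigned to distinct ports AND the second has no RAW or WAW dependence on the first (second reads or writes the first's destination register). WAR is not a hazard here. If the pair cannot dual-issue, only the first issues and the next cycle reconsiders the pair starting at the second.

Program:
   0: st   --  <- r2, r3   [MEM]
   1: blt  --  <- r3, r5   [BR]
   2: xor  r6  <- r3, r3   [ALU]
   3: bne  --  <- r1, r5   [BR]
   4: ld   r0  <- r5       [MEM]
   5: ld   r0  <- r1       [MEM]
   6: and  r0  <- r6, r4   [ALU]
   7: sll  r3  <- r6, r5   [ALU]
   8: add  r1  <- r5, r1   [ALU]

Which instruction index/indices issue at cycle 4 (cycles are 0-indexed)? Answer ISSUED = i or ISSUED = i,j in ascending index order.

t=0 i0&i1:st/blt ; 2-wide
t=1 i2&i3:xor/bne ; 2-wide
t=2 i4:ld ; no-port MEM/MEM
t=3 i5:ld ; WAW r0
t=4 i6&i7:and/sll ; 2-wide
t=5 i8:add ; tail

ISSUED = 6,7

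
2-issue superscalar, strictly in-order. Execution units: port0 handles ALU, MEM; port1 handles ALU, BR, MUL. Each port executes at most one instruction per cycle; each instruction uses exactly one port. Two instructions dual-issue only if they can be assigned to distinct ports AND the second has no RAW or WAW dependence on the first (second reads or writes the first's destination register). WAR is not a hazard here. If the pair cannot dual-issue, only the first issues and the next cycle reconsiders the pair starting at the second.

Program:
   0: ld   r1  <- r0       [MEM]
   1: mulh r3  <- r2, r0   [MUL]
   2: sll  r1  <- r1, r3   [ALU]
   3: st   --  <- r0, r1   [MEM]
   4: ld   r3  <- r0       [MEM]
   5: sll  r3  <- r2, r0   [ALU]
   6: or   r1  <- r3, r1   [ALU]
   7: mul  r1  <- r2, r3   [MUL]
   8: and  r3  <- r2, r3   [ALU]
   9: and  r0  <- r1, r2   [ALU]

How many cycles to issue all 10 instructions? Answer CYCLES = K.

CYCLES = 8

[0] i0&i1  ld.MEM+mulh.MUL  -- pair
[1] i2  sll.ALU  -- RAW r1
[2] i3  st.MEM  -- no-port MEM/MEM
[3] i4  ld.MEM  -- WAW r3
[4] i5  sll.ALU  -- RAW r3
[5] i6  or.ALU  -- WAW r1
[6] i7&i8  mul.MUL+and.ALU  -- pair
[7] i9  and.ALU  -- tail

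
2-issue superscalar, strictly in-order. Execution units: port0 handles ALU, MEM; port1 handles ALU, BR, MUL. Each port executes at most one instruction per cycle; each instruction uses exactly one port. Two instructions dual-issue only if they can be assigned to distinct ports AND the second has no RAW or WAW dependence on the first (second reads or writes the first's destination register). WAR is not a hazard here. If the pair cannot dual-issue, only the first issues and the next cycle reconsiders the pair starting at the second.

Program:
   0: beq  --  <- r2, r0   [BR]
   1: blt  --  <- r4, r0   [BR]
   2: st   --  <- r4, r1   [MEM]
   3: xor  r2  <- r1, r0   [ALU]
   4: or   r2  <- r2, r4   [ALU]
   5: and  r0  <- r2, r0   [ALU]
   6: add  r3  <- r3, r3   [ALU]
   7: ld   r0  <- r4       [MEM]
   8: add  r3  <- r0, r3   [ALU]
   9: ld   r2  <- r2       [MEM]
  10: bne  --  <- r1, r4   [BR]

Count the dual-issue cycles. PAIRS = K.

PAIRS = 3

[0] i0  beq  -- no-port BR/BR
[1] i1,i2  blt;st  -- pair
[2] i3  xor  -- RAW+WAW r2
[3] i4  or  -- RAW r2
[4] i5,i6  and;add  -- pair
[5] i7  ld  -- RAW r0
[6] i8,i9  add;ld  -- pair
[7] i10  bne  -- tail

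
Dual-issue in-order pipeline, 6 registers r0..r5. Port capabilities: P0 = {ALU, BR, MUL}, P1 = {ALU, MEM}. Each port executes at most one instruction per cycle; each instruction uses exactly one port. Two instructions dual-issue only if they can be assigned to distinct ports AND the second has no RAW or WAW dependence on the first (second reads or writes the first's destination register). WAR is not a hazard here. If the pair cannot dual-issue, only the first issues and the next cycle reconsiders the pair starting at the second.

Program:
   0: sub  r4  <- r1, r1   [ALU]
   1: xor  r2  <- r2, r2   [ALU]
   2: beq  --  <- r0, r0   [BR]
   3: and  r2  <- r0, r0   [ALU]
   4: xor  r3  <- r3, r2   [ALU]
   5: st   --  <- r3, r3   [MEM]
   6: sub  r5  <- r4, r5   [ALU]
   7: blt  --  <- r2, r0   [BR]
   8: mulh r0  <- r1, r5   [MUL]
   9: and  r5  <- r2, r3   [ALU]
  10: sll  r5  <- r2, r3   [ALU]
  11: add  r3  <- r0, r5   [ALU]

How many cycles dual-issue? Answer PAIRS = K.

PAIRS = 4

t=0 i0&i1:sub.ALU/xor.ALU ; pair
t=1 i2&i3:beq.BR/and.ALU ; pair
t=2 i4:xor.ALU ; RAW r3
t=3 i5&i6:st.MEM/sub.ALU ; pair
t=4 i7:blt.BR ; no-port BR/MUL
t=5 i8&i9:mulh.MUL/and.ALU ; pair
t=6 i10:sll.ALU ; RAW r5
t=7 i11:add.ALU ; tail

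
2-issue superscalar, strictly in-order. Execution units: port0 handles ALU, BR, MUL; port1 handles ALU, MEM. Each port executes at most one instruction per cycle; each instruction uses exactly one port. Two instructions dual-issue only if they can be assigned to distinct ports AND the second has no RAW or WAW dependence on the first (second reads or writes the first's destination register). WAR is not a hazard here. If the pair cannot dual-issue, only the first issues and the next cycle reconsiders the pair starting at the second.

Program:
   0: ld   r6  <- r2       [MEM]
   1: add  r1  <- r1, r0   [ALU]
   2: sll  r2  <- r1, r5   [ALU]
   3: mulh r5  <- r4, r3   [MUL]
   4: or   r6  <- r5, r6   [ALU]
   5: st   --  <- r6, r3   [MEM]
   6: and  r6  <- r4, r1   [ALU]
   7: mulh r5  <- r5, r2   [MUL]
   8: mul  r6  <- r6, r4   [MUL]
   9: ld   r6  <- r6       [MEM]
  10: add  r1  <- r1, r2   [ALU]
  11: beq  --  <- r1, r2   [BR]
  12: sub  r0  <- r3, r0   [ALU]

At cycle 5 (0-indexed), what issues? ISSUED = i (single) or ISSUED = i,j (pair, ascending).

c0: i0,i1 ld.MEM+add.ALU  2-wide
c1: i2,i3 sll.ALU+mulh.MUL  2-wide
c2: i4 or.ALU  RAW r6
c3: i5,i6 st.MEM+and.ALU  2-wide
c4: i7 mulh.MUL  no-port MUL/MUL
c5: i8 mul.MUL  RAW+WAW r6
c6: i9,i10 ld.MEM+add.ALU  2-wide
c7: i11,i12 beq.BR+sub.ALU  2-wide

ISSUED = 8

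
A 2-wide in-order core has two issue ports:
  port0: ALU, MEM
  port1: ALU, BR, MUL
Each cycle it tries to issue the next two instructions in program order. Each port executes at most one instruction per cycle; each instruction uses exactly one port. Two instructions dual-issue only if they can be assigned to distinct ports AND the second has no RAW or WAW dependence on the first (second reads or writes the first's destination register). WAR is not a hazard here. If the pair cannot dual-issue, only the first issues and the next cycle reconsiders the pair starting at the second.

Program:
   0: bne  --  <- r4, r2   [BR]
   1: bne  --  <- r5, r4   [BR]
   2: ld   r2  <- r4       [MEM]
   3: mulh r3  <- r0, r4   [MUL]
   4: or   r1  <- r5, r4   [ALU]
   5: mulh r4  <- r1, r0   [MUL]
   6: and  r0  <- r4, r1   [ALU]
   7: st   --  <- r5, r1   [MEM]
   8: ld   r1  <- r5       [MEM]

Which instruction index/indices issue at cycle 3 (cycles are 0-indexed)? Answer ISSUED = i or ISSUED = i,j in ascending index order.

#0 head=0: bne.BR i0 no-port BR/BR
#1 head=1: bne.BR ld.MEM i1/i2 dual
#2 head=3: mulh.MUL or.ALU i3/i4 dual
#3 head=5: mulh.MUL i5 RAW r4
#4 head=6: and.ALU st.MEM i6/i7 dual
#5 head=8: ld.MEM i8 tail

ISSUED = 5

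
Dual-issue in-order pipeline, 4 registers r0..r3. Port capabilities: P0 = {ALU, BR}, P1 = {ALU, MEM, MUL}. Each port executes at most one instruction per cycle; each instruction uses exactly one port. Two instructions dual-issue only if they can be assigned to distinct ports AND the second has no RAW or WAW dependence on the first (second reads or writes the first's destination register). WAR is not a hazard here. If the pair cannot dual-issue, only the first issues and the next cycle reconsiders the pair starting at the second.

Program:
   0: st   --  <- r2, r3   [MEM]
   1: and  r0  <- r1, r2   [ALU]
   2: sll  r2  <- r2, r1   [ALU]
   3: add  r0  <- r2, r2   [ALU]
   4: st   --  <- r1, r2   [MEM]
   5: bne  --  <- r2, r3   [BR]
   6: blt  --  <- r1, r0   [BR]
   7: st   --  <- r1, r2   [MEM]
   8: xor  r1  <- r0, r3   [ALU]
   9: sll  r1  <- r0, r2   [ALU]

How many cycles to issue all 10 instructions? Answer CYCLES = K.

[0] i0+i1  st.MEM and.ALU  -- dual
[1] i2  sll.ALU  -- RAW r2
[2] i3+i4  add.ALU st.MEM  -- dual
[3] i5  bne.BR  -- no-port BR/BR
[4] i6+i7  blt.BR st.MEM  -- dual
[5] i8  xor.ALU  -- WAW r1
[6] i9  sll.ALU  -- tail

CYCLES = 7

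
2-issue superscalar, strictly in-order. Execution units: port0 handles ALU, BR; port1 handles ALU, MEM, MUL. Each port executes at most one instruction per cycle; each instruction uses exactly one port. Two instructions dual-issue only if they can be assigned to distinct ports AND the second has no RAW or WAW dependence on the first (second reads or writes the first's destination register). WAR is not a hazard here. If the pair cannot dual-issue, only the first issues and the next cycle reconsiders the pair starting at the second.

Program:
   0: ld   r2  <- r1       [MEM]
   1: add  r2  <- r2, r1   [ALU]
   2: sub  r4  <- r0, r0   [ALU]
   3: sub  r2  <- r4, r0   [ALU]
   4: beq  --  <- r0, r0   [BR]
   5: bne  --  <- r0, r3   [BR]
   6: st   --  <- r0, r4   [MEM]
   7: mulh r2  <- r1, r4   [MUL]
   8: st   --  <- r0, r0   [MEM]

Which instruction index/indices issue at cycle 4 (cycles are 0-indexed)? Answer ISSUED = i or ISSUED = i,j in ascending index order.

t=0 i0:ld ; RAW+WAW r2
t=1 i1,i2:add sub ; pair
t=2 i3,i4:sub beq ; pair
t=3 i5,i6:bne st ; pair
t=4 i7:mulh ; no-port MUL/MEM
t=5 i8:st ; tail

ISSUED = 7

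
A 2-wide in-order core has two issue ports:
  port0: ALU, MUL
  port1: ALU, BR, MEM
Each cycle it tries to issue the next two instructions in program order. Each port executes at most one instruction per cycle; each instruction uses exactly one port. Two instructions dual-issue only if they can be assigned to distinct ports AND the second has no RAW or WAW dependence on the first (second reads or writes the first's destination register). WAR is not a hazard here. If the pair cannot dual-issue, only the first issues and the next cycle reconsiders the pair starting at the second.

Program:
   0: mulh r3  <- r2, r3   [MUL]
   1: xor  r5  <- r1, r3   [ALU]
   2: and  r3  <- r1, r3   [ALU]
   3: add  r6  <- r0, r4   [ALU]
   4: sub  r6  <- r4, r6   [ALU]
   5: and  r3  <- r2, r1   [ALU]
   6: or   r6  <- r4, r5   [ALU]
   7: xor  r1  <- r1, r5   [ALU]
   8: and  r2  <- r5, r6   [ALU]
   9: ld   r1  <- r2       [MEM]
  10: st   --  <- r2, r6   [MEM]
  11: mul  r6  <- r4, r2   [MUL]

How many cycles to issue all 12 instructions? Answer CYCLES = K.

  cy0 -> i0 (mulh.MUL) RAW r3
  cy1 -> i1/i2 (xor.ALU+and.ALU) pair
  cy2 -> i3 (add.ALU) RAW+WAW r6
  cy3 -> i4/i5 (sub.ALU+and.ALU) pair
  cy4 -> i6/i7 (or.ALU+xor.ALU) pair
  cy5 -> i8 (and.ALU) RAW r2
  cy6 -> i9 (ld.MEM) no-port MEM/MEM
  cy7 -> i10/i11 (st.MEM+mul.MUL) pair

CYCLES = 8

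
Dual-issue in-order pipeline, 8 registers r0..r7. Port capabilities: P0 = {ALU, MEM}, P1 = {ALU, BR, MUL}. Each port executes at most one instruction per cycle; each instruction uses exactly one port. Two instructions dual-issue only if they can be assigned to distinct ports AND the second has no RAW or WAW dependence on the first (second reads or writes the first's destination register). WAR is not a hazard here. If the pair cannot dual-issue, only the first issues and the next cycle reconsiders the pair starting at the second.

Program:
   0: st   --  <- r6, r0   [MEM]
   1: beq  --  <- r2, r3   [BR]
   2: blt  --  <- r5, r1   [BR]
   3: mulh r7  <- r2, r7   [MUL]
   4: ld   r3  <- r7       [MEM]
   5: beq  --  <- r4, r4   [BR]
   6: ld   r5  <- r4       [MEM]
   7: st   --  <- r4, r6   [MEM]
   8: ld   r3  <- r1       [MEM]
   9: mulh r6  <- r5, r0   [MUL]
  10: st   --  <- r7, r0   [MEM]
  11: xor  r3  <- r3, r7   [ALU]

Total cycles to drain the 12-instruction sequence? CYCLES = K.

c0: i0+i1 st.MEM beq.BR  dual
c1: i2 blt.BR  no-port BR/MUL
c2: i3 mulh.MUL  RAW r7
c3: i4+i5 ld.MEM beq.BR  dual
c4: i6 ld.MEM  no-port MEM/MEM
c5: i7 st.MEM  no-port MEM/MEM
c6: i8+i9 ld.MEM mulh.MUL  dual
c7: i10+i11 st.MEM xor.ALU  dual

CYCLES = 8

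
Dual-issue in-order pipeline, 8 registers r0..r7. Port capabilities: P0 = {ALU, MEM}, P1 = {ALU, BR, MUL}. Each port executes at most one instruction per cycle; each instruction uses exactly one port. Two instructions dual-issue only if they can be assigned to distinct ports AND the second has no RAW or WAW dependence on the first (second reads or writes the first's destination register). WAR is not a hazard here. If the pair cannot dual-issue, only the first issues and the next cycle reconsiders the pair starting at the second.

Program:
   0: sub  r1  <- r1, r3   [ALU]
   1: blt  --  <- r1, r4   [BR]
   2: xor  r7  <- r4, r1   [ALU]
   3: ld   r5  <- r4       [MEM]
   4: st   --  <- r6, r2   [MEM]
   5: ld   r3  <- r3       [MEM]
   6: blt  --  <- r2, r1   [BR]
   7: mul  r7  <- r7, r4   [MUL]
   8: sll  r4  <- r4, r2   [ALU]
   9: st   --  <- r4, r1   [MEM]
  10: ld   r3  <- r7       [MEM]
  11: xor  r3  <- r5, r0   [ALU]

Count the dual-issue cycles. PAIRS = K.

PAIRS = 3

#0 head=0: sub i0 RAW r1
#1 head=1: blt xor i1,i2 2-wide
#2 head=3: ld i3 no-port MEM/MEM
#3 head=4: st i4 no-port MEM/MEM
#4 head=5: ld blt i5,i6 2-wide
#5 head=7: mul sll i7,i8 2-wide
#6 head=9: st i9 no-port MEM/MEM
#7 head=10: ld i10 WAW r3
#8 head=11: xor i11 tail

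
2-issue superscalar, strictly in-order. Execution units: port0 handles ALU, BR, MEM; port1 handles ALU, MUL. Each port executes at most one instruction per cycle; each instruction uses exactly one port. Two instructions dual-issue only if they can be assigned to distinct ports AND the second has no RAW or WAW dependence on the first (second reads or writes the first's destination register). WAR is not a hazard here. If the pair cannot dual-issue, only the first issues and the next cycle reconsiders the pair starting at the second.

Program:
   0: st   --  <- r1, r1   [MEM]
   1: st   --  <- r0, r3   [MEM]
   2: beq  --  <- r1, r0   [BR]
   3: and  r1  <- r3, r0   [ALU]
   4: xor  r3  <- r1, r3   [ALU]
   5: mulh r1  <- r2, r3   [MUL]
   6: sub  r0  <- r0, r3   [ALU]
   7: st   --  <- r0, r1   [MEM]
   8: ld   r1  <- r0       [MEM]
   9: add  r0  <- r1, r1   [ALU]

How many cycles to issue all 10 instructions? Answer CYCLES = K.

  cy0 -> i0 (st) no-port MEM/MEM
  cy1 -> i1 (st) no-port MEM/BR
  cy2 -> i2,i3 (beq;and) pair
  cy3 -> i4 (xor) RAW r3
  cy4 -> i5,i6 (mulh;sub) pair
  cy5 -> i7 (st) no-port MEM/MEM
  cy6 -> i8 (ld) RAW r1
  cy7 -> i9 (add) tail

CYCLES = 8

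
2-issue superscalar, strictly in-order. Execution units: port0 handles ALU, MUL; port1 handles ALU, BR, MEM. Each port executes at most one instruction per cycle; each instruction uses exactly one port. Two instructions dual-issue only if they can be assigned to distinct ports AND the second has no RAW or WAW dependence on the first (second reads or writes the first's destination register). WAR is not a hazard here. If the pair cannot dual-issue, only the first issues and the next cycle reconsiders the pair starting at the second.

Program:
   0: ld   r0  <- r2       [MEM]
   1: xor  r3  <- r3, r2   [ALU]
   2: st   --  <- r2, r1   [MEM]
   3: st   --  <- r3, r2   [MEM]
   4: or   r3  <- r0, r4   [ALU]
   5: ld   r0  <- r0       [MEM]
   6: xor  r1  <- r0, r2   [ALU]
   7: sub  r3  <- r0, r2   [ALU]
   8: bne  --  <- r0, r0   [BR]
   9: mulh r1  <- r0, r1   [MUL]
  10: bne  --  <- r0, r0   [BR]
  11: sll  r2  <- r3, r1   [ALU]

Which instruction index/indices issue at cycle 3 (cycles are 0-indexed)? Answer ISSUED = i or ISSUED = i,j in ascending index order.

[0] i0&i1  ld.MEM/xor.ALU  -- dual
[1] i2  st.MEM  -- no-port MEM/MEM
[2] i3&i4  st.MEM/or.ALU  -- dual
[3] i5  ld.MEM  -- RAW r0
[4] i6&i7  xor.ALU/sub.ALU  -- dual
[5] i8&i9  bne.BR/mulh.MUL  -- dual
[6] i10&i11  bne.BR/sll.ALU  -- dual

ISSUED = 5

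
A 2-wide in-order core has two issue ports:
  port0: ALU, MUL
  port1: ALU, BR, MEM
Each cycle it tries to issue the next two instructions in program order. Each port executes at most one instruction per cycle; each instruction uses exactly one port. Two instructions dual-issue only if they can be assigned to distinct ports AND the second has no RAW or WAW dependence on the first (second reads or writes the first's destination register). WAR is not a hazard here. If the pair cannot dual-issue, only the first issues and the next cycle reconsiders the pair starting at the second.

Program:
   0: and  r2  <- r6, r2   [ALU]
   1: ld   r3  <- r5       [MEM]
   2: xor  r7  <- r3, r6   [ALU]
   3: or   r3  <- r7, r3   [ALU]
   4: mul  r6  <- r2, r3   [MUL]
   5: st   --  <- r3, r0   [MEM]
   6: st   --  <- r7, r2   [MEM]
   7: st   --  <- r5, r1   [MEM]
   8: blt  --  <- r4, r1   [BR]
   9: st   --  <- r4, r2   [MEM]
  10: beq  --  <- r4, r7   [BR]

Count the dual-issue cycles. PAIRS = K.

PAIRS = 2

t=0 i0&i1:and.ALU/ld.MEM ; dual
t=1 i2:xor.ALU ; RAW r7
t=2 i3:or.ALU ; RAW r3
t=3 i4&i5:mul.MUL/st.MEM ; dual
t=4 i6:st.MEM ; no-port MEM/MEM
t=5 i7:st.MEM ; no-port MEM/BR
t=6 i8:blt.BR ; no-port BR/MEM
t=7 i9:st.MEM ; no-port MEM/BR
t=8 i10:beq.BR ; tail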